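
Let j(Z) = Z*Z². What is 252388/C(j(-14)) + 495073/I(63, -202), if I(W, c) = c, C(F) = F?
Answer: -88091418/34643 ≈ -2542.8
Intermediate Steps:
j(Z) = Z³
252388/C(j(-14)) + 495073/I(63, -202) = 252388/((-14)³) + 495073/(-202) = 252388/(-2744) + 495073*(-1/202) = 252388*(-1/2744) - 495073/202 = -63097/686 - 495073/202 = -88091418/34643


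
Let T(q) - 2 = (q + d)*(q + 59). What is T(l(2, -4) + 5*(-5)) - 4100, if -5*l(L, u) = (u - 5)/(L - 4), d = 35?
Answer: -379679/100 ≈ -3796.8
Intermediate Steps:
l(L, u) = -(-5 + u)/(5*(-4 + L)) (l(L, u) = -(u - 5)/(5*(L - 4)) = -(-5 + u)/(5*(-4 + L)))
T(q) = 2 + (35 + q)*(59 + q) (T(q) = 2 + (q + 35)*(q + 59) = 2 + (35 + q)*(59 + q))
T(l(2, -4) + 5*(-5)) - 4100 = (2067 + ((5 - 1*(-4))/(5*(-4 + 2)) + 5*(-5))² + 94*((5 - 1*(-4))/(5*(-4 + 2)) + 5*(-5))) - 4100 = (2067 + ((⅕)*(5 + 4)/(-2) - 25)² + 94*((⅕)*(5 + 4)/(-2) - 25)) - 4100 = (2067 + ((⅕)*(-½)*9 - 25)² + 94*((⅕)*(-½)*9 - 25)) - 4100 = (2067 + (-9/10 - 25)² + 94*(-9/10 - 25)) - 4100 = (2067 + (-259/10)² + 94*(-259/10)) - 4100 = (2067 + 67081/100 - 12173/5) - 4100 = 30321/100 - 4100 = -379679/100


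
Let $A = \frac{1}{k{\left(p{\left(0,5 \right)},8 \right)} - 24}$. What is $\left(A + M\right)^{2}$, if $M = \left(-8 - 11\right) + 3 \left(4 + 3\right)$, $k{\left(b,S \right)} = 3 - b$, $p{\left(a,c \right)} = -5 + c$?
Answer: $\frac{1681}{441} \approx 3.8118$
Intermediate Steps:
$M = 2$ ($M = -19 + 3 \cdot 7 = -19 + 21 = 2$)
$A = - \frac{1}{21}$ ($A = \frac{1}{\left(3 - \left(-5 + 5\right)\right) - 24} = \frac{1}{\left(3 - 0\right) - 24} = \frac{1}{\left(3 + 0\right) - 24} = \frac{1}{3 - 24} = \frac{1}{-21} = - \frac{1}{21} \approx -0.047619$)
$\left(A + M\right)^{2} = \left(- \frac{1}{21} + 2\right)^{2} = \left(\frac{41}{21}\right)^{2} = \frac{1681}{441}$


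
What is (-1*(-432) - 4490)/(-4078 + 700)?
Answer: 2029/1689 ≈ 1.2013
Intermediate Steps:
(-1*(-432) - 4490)/(-4078 + 700) = (432 - 4490)/(-3378) = -4058*(-1/3378) = 2029/1689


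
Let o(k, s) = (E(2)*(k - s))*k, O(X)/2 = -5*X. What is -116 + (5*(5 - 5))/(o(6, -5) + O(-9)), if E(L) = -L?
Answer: -116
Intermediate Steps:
O(X) = -10*X (O(X) = 2*(-5*X) = -10*X)
o(k, s) = k*(-2*k + 2*s) (o(k, s) = ((-1*2)*(k - s))*k = (-2*(k - s))*k = (-2*k + 2*s)*k = k*(-2*k + 2*s))
-116 + (5*(5 - 5))/(o(6, -5) + O(-9)) = -116 + (5*(5 - 5))/(2*6*(-5 - 1*6) - 10*(-9)) = -116 + (5*0)/(2*6*(-5 - 6) + 90) = -116 + 0/(2*6*(-11) + 90) = -116 + 0/(-132 + 90) = -116 + 0/(-42) = -116 + 0*(-1/42) = -116 + 0 = -116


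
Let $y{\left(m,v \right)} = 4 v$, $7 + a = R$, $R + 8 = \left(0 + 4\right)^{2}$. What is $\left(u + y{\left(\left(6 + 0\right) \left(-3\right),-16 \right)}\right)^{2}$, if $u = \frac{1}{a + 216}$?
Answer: $\frac{192848769}{47089} \approx 4095.4$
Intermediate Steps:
$R = 8$ ($R = -8 + \left(0 + 4\right)^{2} = -8 + 4^{2} = -8 + 16 = 8$)
$a = 1$ ($a = -7 + 8 = 1$)
$u = \frac{1}{217}$ ($u = \frac{1}{1 + 216} = \frac{1}{217} \approx 0.0046083$)
$\left(u + y{\left(\left(6 + 0\right) \left(-3\right),-16 \right)}\right)^{2} = \left(\frac{1}{217} + 4 \left(-16\right)\right)^{2} = \left(\frac{1}{217} - 64\right)^{2} = \left(- \frac{13887}{217}\right)^{2} = \frac{192848769}{47089}$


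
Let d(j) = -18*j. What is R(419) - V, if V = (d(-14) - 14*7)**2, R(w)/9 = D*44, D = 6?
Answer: -21340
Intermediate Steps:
R(w) = 2376 (R(w) = 9*(6*44) = 9*264 = 2376)
V = 23716 (V = (-18*(-14) - 14*7)**2 = (252 - 98)**2 = 154**2 = 23716)
R(419) - V = 2376 - 1*23716 = 2376 - 23716 = -21340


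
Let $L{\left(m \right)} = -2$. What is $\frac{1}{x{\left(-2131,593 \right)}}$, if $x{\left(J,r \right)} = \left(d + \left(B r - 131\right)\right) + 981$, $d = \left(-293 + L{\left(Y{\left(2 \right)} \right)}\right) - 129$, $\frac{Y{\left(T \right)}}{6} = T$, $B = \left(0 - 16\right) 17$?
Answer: $- \frac{1}{160870} \approx -6.2162 \cdot 10^{-6}$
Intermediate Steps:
$B = -272$ ($B = \left(-16\right) 17 = -272$)
$Y{\left(T \right)} = 6 T$
$d = -424$ ($d = \left(-293 - 2\right) - 129 = -295 - 129 = -424$)
$x{\left(J,r \right)} = 426 - 272 r$ ($x{\left(J,r \right)} = \left(-424 - \left(131 + 272 r\right)\right) + 981 = \left(-555 - 272 r\right) + 981 = 426 - 272 r$)
$\frac{1}{x{\left(-2131,593 \right)}} = \frac{1}{426 - 161296} = \frac{1}{-160870} = - \frac{1}{160870}$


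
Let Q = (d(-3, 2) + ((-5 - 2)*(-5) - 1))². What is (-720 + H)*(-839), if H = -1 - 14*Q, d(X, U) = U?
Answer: 15827735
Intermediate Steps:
Q = 1296 (Q = (2 + ((-5 - 2)*(-5) - 1))² = (2 + (-7*(-5) - 1))² = (2 + (35 - 1))² = (2 + 34)² = 36² = 1296)
H = -18145 (H = -1 - 14*1296 = -1 - 18144 = -18145)
(-720 + H)*(-839) = (-720 - 18145)*(-839) = -18865*(-839) = 15827735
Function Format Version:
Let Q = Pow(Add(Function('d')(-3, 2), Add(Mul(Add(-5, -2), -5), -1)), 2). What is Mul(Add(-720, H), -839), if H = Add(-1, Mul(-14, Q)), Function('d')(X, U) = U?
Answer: 15827735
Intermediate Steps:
Q = 1296 (Q = Pow(Add(2, Add(Mul(Add(-5, -2), -5), -1)), 2) = Pow(Add(2, Add(Mul(-7, -5), -1)), 2) = Pow(Add(2, Add(35, -1)), 2) = Pow(Add(2, 34), 2) = Pow(36, 2) = 1296)
H = -18145 (H = Add(-1, Mul(-14, 1296)) = Add(-1, -18144) = -18145)
Mul(Add(-720, H), -839) = Mul(Add(-720, -18145), -839) = Mul(-18865, -839) = 15827735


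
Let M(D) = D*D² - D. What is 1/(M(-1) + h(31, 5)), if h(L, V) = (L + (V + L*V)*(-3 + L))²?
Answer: 1/20349121 ≈ 4.9142e-8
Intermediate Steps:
h(L, V) = (L + (-3 + L)*(V + L*V))²
M(D) = D³ - D
1/(M(-1) + h(31, 5)) = 1/(((-1)³ - 1*(-1)) + (31 - 3*5 + 5*31² - 2*31*5)²) = 1/((-1 + 1) + (31 - 15 + 5*961 - 310)²) = 1/(0 + (31 - 15 + 4805 - 310)²) = 1/(0 + 4511²) = 1/(0 + 20349121) = 1/20349121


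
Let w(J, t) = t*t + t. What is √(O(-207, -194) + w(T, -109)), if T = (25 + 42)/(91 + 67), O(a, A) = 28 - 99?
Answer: √11701 ≈ 108.17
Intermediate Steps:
O(a, A) = -71
T = 67/158 ≈ 0.42405
w(J, t) = t + t² (w(J, t) = t² + t = t + t²)
√(O(-207, -194) + w(T, -109)) = √(-71 - 109*(1 - 109)) = √(-71 - 109*(-108)) = √(-71 + 11772) = √11701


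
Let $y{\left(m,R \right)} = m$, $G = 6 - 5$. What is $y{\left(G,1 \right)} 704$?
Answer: $704$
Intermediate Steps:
$G = 1$
$y{\left(G,1 \right)} 704 = 1 \cdot 704 = 704$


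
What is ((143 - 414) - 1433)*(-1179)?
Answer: 2009016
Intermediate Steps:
((143 - 414) - 1433)*(-1179) = (-271 - 1433)*(-1179) = -1704*(-1179) = 2009016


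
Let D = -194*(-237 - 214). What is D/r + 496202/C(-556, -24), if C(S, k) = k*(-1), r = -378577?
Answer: 93924282349/4542924 ≈ 20675.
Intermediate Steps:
C(S, k) = -k
D = 87494 (D = -194*(-451) = 87494)
D/r + 496202/C(-556, -24) = 87494/(-378577) + 496202/((-1*(-24))) = 87494*(-1/378577) + 496202/24 = -87494/378577 + 496202*(1/24) = -87494/378577 + 248101/12 = 93924282349/4542924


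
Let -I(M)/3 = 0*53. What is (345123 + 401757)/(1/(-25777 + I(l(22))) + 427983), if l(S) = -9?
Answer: 1925232576/1103211779 ≈ 1.7451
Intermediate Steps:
I(M) = 0 (I(M) = -0*53 = -3*0 = 0)
(345123 + 401757)/(1/(-25777 + I(l(22))) + 427983) = (345123 + 401757)/(1/(-25777 + 0) + 427983) = 746880/(1/(-25777) + 427983) = 746880/(-1/25777 + 427983) = 746880/(11032117790/25777) = 746880*(25777/11032117790) = 1925232576/1103211779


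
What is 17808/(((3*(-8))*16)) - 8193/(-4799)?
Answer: -1714885/38392 ≈ -44.668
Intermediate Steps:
17808/(((3*(-8))*16)) - 8193/(-4799) = 17808/((-24*16)) - 8193*(-1/4799) = 17808/(-384) + 8193/4799 = 17808*(-1/384) + 8193/4799 = -371/8 + 8193/4799 = -1714885/38392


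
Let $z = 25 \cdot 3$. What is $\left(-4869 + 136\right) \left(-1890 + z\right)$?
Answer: $8590395$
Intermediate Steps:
$z = 75$
$\left(-4869 + 136\right) \left(-1890 + z\right) = \left(-4869 + 136\right) \left(-1890 + 75\right) = \left(-4733\right) \left(-1815\right) = 8590395$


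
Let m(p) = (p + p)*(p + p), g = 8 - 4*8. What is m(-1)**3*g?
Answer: -1536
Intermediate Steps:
g = -24 (g = 8 - 32 = -24)
m(p) = 4*p**2 (m(p) = (2*p)*(2*p) = 4*p**2)
m(-1)**3*g = (4*(-1)**2)**3*(-24) = (4*1)**3*(-24) = 4**3*(-24) = 64*(-24) = -1536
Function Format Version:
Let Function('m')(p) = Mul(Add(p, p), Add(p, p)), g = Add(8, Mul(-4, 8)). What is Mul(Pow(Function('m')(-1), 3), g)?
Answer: -1536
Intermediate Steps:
g = -24 (g = Add(8, -32) = -24)
Function('m')(p) = Mul(4, Pow(p, 2)) (Function('m')(p) = Mul(Mul(2, p), Mul(2, p)) = Mul(4, Pow(p, 2)))
Mul(Pow(Function('m')(-1), 3), g) = Mul(Pow(Mul(4, Pow(-1, 2)), 3), -24) = Mul(Pow(Mul(4, 1), 3), -24) = Mul(Pow(4, 3), -24) = Mul(64, -24) = -1536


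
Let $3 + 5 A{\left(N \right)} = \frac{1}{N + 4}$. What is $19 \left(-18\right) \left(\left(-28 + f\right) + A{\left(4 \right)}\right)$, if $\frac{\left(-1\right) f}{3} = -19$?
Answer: $- \frac{194427}{20} \approx -9721.3$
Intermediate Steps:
$A{\left(N \right)} = - \frac{3}{5} + \frac{1}{5 \left(4 + N\right)}$ ($A{\left(N \right)} = - \frac{3}{5} + \frac{1}{5 \left(N + 4\right)} = - \frac{3}{5} + \frac{1}{5 \left(4 + N\right)}$)
$f = 57$ ($f = \left(-3\right) \left(-19\right) = 57$)
$19 \left(-18\right) \left(\left(-28 + f\right) + A{\left(4 \right)}\right) = 19 \left(-18\right) \left(\left(-28 + 57\right) + \frac{-11 - 12}{5 \left(4 + 4\right)}\right) = - 342 \left(29 + \frac{-11 - 12}{5 \cdot 8}\right) = - 342 \left(29 + \frac{1}{5} \cdot \frac{1}{8} \left(-23\right)\right) = - 342 \left(29 - \frac{23}{40}\right) = \left(-342\right) \frac{1137}{40} = - \frac{194427}{20}$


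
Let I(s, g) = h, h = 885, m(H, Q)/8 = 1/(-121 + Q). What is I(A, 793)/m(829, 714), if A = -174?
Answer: 524805/8 ≈ 65601.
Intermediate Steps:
m(H, Q) = 8/(-121 + Q)
I(s, g) = 885
I(A, 793)/m(829, 714) = 885/((8/(-121 + 714))) = 885/((8/593)) = 885/((8*(1/593))) = 885/(8/593) = 885*(593/8) = 524805/8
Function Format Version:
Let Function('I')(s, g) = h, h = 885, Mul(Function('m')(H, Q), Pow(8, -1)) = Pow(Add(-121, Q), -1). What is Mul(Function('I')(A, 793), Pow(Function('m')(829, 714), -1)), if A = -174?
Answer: Rational(524805, 8) ≈ 65601.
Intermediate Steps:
Function('m')(H, Q) = Mul(8, Pow(Add(-121, Q), -1))
Function('I')(s, g) = 885
Mul(Function('I')(A, 793), Pow(Function('m')(829, 714), -1)) = Mul(885, Pow(Mul(8, Pow(Add(-121, 714), -1)), -1)) = Mul(885, Pow(Mul(8, Pow(593, -1)), -1)) = Mul(885, Pow(Mul(8, Rational(1, 593)), -1)) = Mul(885, Pow(Rational(8, 593), -1)) = Mul(885, Rational(593, 8)) = Rational(524805, 8)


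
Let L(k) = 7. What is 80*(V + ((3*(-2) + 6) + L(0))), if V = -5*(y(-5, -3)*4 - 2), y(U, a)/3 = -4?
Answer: 20560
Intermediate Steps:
y(U, a) = -12 (y(U, a) = 3*(-4) = -12)
V = 250 (V = -5*(-12*4 - 2) = -5*(-48 - 2) = -5*(-50) = 250)
80*(V + ((3*(-2) + 6) + L(0))) = 80*(250 + ((3*(-2) + 6) + 7)) = 80*(250 + ((-6 + 6) + 7)) = 80*(250 + (0 + 7)) = 80*(250 + 7) = 80*257 = 20560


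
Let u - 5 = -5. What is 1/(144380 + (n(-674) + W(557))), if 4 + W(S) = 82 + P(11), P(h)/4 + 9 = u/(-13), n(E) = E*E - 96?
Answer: 1/598602 ≈ 1.6706e-6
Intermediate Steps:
u = 0 (u = 5 - 5 = 0)
n(E) = -96 + E**2 (n(E) = E**2 - 96 = -96 + E**2)
P(h) = -36 (P(h) = -36 + 4*(0/(-13)) = -36 + 4*(0*(-1/13)) = -36 + 4*0 = -36 + 0 = -36)
W(S) = 42 (W(S) = -4 + (82 - 36) = -4 + 46 = 42)
1/(144380 + (n(-674) + W(557))) = 1/(144380 + ((-96 + (-674)**2) + 42)) = 1/(144380 + ((-96 + 454276) + 42)) = 1/(144380 + (454180 + 42)) = 1/(144380 + 454222) = 1/598602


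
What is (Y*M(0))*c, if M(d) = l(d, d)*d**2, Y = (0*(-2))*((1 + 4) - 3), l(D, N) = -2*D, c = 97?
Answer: 0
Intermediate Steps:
Y = 0 (Y = 0*(5 - 3) = 0*2 = 0)
M(d) = -2*d**3 (M(d) = (-2*d)*d**2 = -2*d**3)
(Y*M(0))*c = (0*(-2*0**3))*97 = (0*(-2*0))*97 = (0*0)*97 = 0*97 = 0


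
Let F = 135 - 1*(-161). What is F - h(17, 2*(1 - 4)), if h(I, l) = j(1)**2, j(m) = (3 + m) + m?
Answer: 271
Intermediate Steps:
j(m) = 3 + 2*m
h(I, l) = 25 (h(I, l) = (3 + 2*1)**2 = (3 + 2)**2 = 5**2 = 25)
F = 296 (F = 135 + 161 = 296)
F - h(17, 2*(1 - 4)) = 296 - 1*25 = 296 - 25 = 271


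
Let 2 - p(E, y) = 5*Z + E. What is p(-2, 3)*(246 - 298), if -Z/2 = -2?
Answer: 832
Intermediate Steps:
Z = 4 (Z = -2*(-2) = 4)
p(E, y) = -18 - E (p(E, y) = 2 - (5*4 + E) = 2 - (20 + E) = 2 + (-20 - E) = -18 - E)
p(-2, 3)*(246 - 298) = (-18 - 1*(-2))*(246 - 298) = (-18 + 2)*(-52) = -16*(-52) = 832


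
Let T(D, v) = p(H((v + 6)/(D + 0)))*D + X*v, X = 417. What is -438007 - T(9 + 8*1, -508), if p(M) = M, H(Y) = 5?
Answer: -226256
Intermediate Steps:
T(D, v) = 5*D + 417*v
-438007 - T(9 + 8*1, -508) = -438007 - (5*(9 + 8*1) + 417*(-508)) = -438007 - (5*(9 + 8) - 211836) = -438007 - (5*17 - 211836) = -438007 - (85 - 211836) = -438007 - 1*(-211751) = -438007 + 211751 = -226256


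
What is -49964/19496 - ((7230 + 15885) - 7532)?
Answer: -75964033/4874 ≈ -15586.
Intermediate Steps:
-49964/19496 - ((7230 + 15885) - 7532) = -49964*1/19496 - (23115 - 7532) = -12491/4874 - 1*15583 = -12491/4874 - 15583 = -75964033/4874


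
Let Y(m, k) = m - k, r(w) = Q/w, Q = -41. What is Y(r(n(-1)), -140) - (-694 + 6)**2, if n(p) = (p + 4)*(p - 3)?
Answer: -5678407/12 ≈ -4.7320e+5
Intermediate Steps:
n(p) = (-3 + p)*(4 + p) (n(p) = (4 + p)*(-3 + p) = (-3 + p)*(4 + p))
r(w) = -41/w
Y(r(n(-1)), -140) - (-694 + 6)**2 = (-41/(-12 - 1 + (-1)**2) - 1*(-140)) - (-694 + 6)**2 = (-41/(-12 - 1 + 1) + 140) - 1*(-688)**2 = (-41/(-12) + 140) - 1*473344 = (-41*(-1/12) + 140) - 473344 = (41/12 + 140) - 473344 = 1721/12 - 473344 = -5678407/12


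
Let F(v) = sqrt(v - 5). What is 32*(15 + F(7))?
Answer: 480 + 32*sqrt(2) ≈ 525.25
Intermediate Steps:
F(v) = sqrt(-5 + v)
32*(15 + F(7)) = 32*(15 + sqrt(-5 + 7)) = 32*(15 + sqrt(2)) = 480 + 32*sqrt(2)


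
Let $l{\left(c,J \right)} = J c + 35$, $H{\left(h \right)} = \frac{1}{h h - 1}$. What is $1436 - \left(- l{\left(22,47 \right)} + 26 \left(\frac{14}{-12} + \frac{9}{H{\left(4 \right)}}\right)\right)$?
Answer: $- \frac{2924}{3} \approx -974.67$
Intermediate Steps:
$H{\left(h \right)} = \frac{1}{-1 + h^{2}}$ ($H{\left(h \right)} = \frac{1}{h^{2} - 1} = \frac{1}{-1 + h^{2}}$)
$l{\left(c,J \right)} = 35 + J c$
$1436 - \left(- l{\left(22,47 \right)} + 26 \left(\frac{14}{-12} + \frac{9}{H{\left(4 \right)}}\right)\right) = 1436 + \left(\left(35 + 47 \cdot 22\right) - 26 \left(\frac{14}{-12} + \frac{9}{\frac{1}{-1 + 4^{2}}}\right)\right) = 1436 + \left(\left(35 + 1034\right) - 26 \left(14 \left(- \frac{1}{12}\right) + \frac{9}{\frac{1}{-1 + 16}}\right)\right) = 1436 + \left(1069 - 26 \left(- \frac{7}{6} + \frac{9}{\frac{1}{15}}\right)\right) = 1436 + \left(1069 - 26 \left(- \frac{7}{6} + 9 \frac{1}{\frac{1}{15}}\right)\right) = 1436 + \left(1069 - 26 \left(- \frac{7}{6} + 9 \cdot 15\right)\right) = 1436 + \left(1069 - 26 \left(- \frac{7}{6} + 135\right)\right) = 1436 + \left(1069 - \frac{10439}{3}\right) = 1436 - \frac{7232}{3} = - \frac{2924}{3}$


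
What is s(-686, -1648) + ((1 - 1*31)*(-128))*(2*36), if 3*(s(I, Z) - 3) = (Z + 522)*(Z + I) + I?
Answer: 3456847/3 ≈ 1.1523e+6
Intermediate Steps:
s(I, Z) = 3 + I/3 + (522 + Z)*(I + Z)/3 (s(I, Z) = 3 + ((Z + 522)*(Z + I) + I)/3 = 3 + ((522 + Z)*(I + Z) + I)/3 = 3 + (I + (522 + Z)*(I + Z))/3 = 3 + (I/3 + (522 + Z)*(I + Z)/3) = 3 + I/3 + (522 + Z)*(I + Z)/3)
s(-686, -1648) + ((1 - 1*31)*(-128))*(2*36) = (3 + 174*(-1648) + (⅓)*(-1648)² + (523/3)*(-686) + (⅓)*(-686)*(-1648)) + ((1 - 1*31)*(-128))*(2*36) = (3 - 286752 + (⅓)*2715904 - 358778/3 + 1130528/3) + ((1 - 31)*(-128))*72 = (3 - 286752 + 2715904/3 - 358778/3 + 1130528/3) - 30*(-128)*72 = 2627407/3 + 3840*72 = 2627407/3 + 276480 = 3456847/3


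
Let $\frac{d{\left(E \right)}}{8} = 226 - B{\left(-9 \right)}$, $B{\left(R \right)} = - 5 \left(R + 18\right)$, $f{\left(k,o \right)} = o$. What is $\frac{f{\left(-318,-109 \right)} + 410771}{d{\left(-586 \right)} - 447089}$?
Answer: $- \frac{410662}{444921} \approx -0.923$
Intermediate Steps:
$B{\left(R \right)} = -90 - 5 R$ ($B{\left(R \right)} = - 5 \left(18 + R\right) = -90 - 5 R$)
$d{\left(E \right)} = 2168$ ($d{\left(E \right)} = 8 \left(226 - \left(-90 - -45\right)\right) = 8 \left(226 - \left(-90 + 45\right)\right) = 8 \left(226 - -45\right) = 8 \left(226 + 45\right) = 8 \cdot 271 = 2168$)
$\frac{f{\left(-318,-109 \right)} + 410771}{d{\left(-586 \right)} - 447089} = \frac{-109 + 410771}{2168 - 447089} = \frac{410662}{-444921} = 410662 \left(- \frac{1}{444921}\right) = - \frac{410662}{444921}$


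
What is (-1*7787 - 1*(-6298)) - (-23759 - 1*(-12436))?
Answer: 9834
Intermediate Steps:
(-1*7787 - 1*(-6298)) - (-23759 - 1*(-12436)) = (-7787 + 6298) - (-23759 + 12436) = -1489 - 1*(-11323) = -1489 + 11323 = 9834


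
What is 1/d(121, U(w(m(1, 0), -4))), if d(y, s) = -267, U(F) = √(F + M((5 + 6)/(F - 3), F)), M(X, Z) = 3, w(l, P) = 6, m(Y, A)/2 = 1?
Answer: -1/267 ≈ -0.0037453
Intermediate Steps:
m(Y, A) = 2 (m(Y, A) = 2*1 = 2)
U(F) = √(3 + F) (U(F) = √(F + 3) = √(3 + F))
1/d(121, U(w(m(1, 0), -4))) = 1/(-267) = -1/267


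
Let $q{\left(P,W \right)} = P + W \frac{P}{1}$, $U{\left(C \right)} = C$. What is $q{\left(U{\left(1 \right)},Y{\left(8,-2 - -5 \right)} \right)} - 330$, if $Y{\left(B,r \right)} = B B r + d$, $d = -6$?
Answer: $-143$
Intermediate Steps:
$Y{\left(B,r \right)} = -6 + r B^{2}$ ($Y{\left(B,r \right)} = B B r - 6 = B^{2} r - 6 = r B^{2} - 6 = -6 + r B^{2}$)
$q{\left(P,W \right)} = P + P W$ ($q{\left(P,W \right)} = P + W P 1 = P + W P = P + P W$)
$q{\left(U{\left(1 \right)},Y{\left(8,-2 - -5 \right)} \right)} - 330 = 1 \left(1 - \left(6 - \left(-2 - -5\right) 8^{2}\right)\right) - 330 = 1 \left(1 - \left(6 - \left(-2 + 5\right) 64\right)\right) - 330 = 1 \left(1 + \left(-6 + 3 \cdot 64\right)\right) - 330 = 1 \left(1 + \left(-6 + 192\right)\right) - 330 = 1 \left(1 + 186\right) - 330 = 1 \cdot 187 - 330 = 187 - 330 = -143$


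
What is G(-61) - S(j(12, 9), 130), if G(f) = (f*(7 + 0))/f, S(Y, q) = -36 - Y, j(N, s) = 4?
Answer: 47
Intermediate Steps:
G(f) = 7 (G(f) = (f*7)/f = (7*f)/f = 7)
G(-61) - S(j(12, 9), 130) = 7 - (-36 - 1*4) = 7 - (-36 - 4) = 7 - 1*(-40) = 7 + 40 = 47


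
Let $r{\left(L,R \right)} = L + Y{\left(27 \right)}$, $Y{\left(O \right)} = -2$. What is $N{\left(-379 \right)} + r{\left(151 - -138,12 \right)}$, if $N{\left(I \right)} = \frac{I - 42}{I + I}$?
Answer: $\frac{217967}{758} \approx 287.56$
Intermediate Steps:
$N{\left(I \right)} = \frac{-42 + I}{2 I}$
$r{\left(L,R \right)} = -2 + L$ ($r{\left(L,R \right)} = L - 2 = -2 + L$)
$N{\left(-379 \right)} + r{\left(151 - -138,12 \right)} = \frac{-42 - 379}{2 \left(-379\right)} + \left(-2 + \left(151 - -138\right)\right) = \frac{1}{2} \left(- \frac{1}{379}\right) \left(-421\right) + \left(-2 + \left(151 + 138\right)\right) = \frac{421}{758} + \left(-2 + 289\right) = \frac{421}{758} + 287 = \frac{217967}{758}$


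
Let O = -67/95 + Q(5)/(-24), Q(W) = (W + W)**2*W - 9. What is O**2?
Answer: 2328352009/5198400 ≈ 447.90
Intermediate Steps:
Q(W) = -9 + 4*W**3 (Q(W) = (2*W)**2*W - 9 = (4*W**2)*W - 9 = 4*W**3 - 9 = -9 + 4*W**3)
O = -48253/2280 (O = -67/95 + (-9 + 4*5**3)/(-24) = -67*1/95 + (-9 + 4*125)*(-1/24) = -67/95 + (-9 + 500)*(-1/24) = -67/95 + 491*(-1/24) = -67/95 - 491/24 = -48253/2280 ≈ -21.164)
O**2 = (-48253/2280)**2 = 2328352009/5198400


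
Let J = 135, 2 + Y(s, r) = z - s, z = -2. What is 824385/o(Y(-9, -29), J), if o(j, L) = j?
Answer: 164877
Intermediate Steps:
Y(s, r) = -4 - s (Y(s, r) = -2 + (-2 - s) = -4 - s)
824385/o(Y(-9, -29), J) = 824385/(-4 - 1*(-9)) = 824385/(-4 + 9) = 824385/5 = 824385*(⅕) = 164877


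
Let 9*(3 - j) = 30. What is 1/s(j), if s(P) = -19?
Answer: -1/19 ≈ -0.052632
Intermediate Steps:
j = -⅓ (j = 3 - ⅑*30 = 3 - 10/3 = -⅓ ≈ -0.33333)
1/s(j) = 1/(-19) = -1/19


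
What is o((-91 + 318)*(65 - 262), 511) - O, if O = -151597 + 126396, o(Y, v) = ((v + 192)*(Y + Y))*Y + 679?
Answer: 2811703305046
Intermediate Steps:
o(Y, v) = 679 + 2*Y**2*(192 + v) (o(Y, v) = ((192 + v)*(2*Y))*Y + 679 = (2*Y*(192 + v))*Y + 679 = 2*Y**2*(192 + v) + 679 = 679 + 2*Y**2*(192 + v))
O = -25201
o((-91 + 318)*(65 - 262), 511) - O = (679 + 384*((-91 + 318)*(65 - 262))**2 + 2*511*((-91 + 318)*(65 - 262))**2) - 1*(-25201) = (679 + 384*(227*(-197))**2 + 2*511*(227*(-197))**2) + 25201 = (679 + 384*(-44719)**2 + 2*511*(-44719)**2) + 25201 = (679 + 384*1999788961 + 2*511*1999788961) + 25201 = (679 + 767918961024 + 2043784318142) + 25201 = 2811703279845 + 25201 = 2811703305046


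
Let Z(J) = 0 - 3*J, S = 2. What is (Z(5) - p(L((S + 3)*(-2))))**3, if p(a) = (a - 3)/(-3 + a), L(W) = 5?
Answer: -4096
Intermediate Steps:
p(a) = 1 (p(a) = (-3 + a)/(-3 + a) = 1)
Z(J) = -3*J
(Z(5) - p(L((S + 3)*(-2))))**3 = (-3*5 - 1*1)**3 = (-15 - 1)**3 = (-16)**3 = -4096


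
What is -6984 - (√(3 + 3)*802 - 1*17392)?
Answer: 10408 - 802*√6 ≈ 8443.5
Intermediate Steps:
-6984 - (√(3 + 3)*802 - 1*17392) = -6984 - (√6*802 - 17392) = -6984 - (802*√6 - 17392) = -6984 - (-17392 + 802*√6) = -6984 + (17392 - 802*√6) = 10408 - 802*√6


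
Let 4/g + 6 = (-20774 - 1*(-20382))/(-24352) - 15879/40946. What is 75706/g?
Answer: -15030802974649/124639624 ≈ -1.2059e+5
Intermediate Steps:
g = -249279248/397083533 (g = 4/(-6 + ((-20774 - 1*(-20382))/(-24352) - 15879/40946)) = 4/(-6 + ((-20774 + 20382)*(-1/24352) - 15879*1/40946)) = 4/(-6 + (-392*(-1/24352) - 15879/40946)) = 4/(-6 + (49/3044 - 15879/40946)) = 4/(-6 - 23164661/62319812) = 4/(-397083533/62319812) = 4*(-62319812/397083533) = -249279248/397083533 ≈ -0.62778)
75706/g = 75706/(-249279248/397083533) = 75706*(-397083533/249279248) = -15030802974649/124639624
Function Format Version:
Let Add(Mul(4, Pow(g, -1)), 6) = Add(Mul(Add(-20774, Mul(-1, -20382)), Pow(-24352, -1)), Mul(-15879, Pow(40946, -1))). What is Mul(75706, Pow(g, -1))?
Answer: Rational(-15030802974649, 124639624) ≈ -1.2059e+5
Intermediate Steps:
g = Rational(-249279248, 397083533) (g = Mul(4, Pow(Add(-6, Add(Mul(Add(-20774, Mul(-1, -20382)), Pow(-24352, -1)), Mul(-15879, Pow(40946, -1)))), -1)) = Mul(4, Pow(Add(-6, Add(Mul(Add(-20774, 20382), Rational(-1, 24352)), Mul(-15879, Rational(1, 40946)))), -1)) = Mul(4, Pow(Add(-6, Add(Mul(-392, Rational(-1, 24352)), Rational(-15879, 40946))), -1)) = Mul(4, Pow(Add(-6, Add(Rational(49, 3044), Rational(-15879, 40946))), -1)) = Mul(4, Pow(Add(-6, Rational(-23164661, 62319812)), -1)) = Mul(4, Pow(Rational(-397083533, 62319812), -1)) = Mul(4, Rational(-62319812, 397083533)) = Rational(-249279248, 397083533) ≈ -0.62778)
Mul(75706, Pow(g, -1)) = Mul(75706, Pow(Rational(-249279248, 397083533), -1)) = Mul(75706, Rational(-397083533, 249279248)) = Rational(-15030802974649, 124639624)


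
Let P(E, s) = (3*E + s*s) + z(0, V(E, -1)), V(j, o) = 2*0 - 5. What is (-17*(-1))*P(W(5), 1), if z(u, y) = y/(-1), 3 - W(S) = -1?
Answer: 306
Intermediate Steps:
W(S) = 4 (W(S) = 3 - 1*(-1) = 3 + 1 = 4)
V(j, o) = -5 (V(j, o) = 0 - 5 = -5)
z(u, y) = -y (z(u, y) = y*(-1) = -y)
P(E, s) = 5 + s**2 + 3*E (P(E, s) = (3*E + s*s) - 1*(-5) = (3*E + s**2) + 5 = (s**2 + 3*E) + 5 = 5 + s**2 + 3*E)
(-17*(-1))*P(W(5), 1) = (-17*(-1))*(5 + 1**2 + 3*4) = 17*(5 + 1 + 12) = 17*18 = 306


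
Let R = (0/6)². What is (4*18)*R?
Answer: 0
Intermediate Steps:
R = 0 (R = (0*(⅙))² = 0² = 0)
(4*18)*R = (4*18)*0 = 72*0 = 0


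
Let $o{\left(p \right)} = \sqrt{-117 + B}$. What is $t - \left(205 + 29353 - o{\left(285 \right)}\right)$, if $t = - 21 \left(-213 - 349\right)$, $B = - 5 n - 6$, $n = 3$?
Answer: $-17756 + i \sqrt{138} \approx -17756.0 + 11.747 i$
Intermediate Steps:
$B = -21$ ($B = \left(-5\right) 3 - 6 = -15 - 6 = -21$)
$o{\left(p \right)} = i \sqrt{138}$ ($o{\left(p \right)} = \sqrt{-117 - 21} = \sqrt{-138} = i \sqrt{138}$)
$t = 11802$ ($t = \left(-21\right) \left(-562\right) = 11802$)
$t - \left(205 + 29353 - o{\left(285 \right)}\right) = 11802 - \left(205 + 29353 - i \sqrt{138}\right) = 11802 + \left(i \sqrt{138} - \left(29353 + 205\right)\right) = 11802 + \left(i \sqrt{138} - 29558\right) = 11802 - \left(29558 - i \sqrt{138}\right) = -17756 + i \sqrt{138}$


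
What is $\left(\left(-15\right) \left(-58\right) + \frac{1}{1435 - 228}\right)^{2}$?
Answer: $\frac{1102691108281}{1456849} \approx 7.569 \cdot 10^{5}$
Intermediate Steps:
$\left(\left(-15\right) \left(-58\right) + \frac{1}{1435 - 228}\right)^{2} = \left(870 + \frac{1}{1207}\right)^{2} = \left(\frac{1050091}{1207}\right)^{2} = \frac{1102691108281}{1456849}$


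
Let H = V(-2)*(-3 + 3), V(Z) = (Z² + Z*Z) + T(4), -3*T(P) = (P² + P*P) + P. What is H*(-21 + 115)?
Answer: 0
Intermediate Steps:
T(P) = -2*P²/3 - P/3 (T(P) = -((P² + P*P) + P)/3 = -((P² + P²) + P)/3 = -(2*P² + P)/3 = -(P + 2*P²)/3 = -2*P²/3 - P/3)
V(Z) = -12 + 2*Z² (V(Z) = (Z² + Z*Z) - ⅓*4*(1 + 2*4) = (Z² + Z²) - ⅓*4*(1 + 8) = 2*Z² - ⅓*4*9 = 2*Z² - 12 = -12 + 2*Z²)
H = 0 (H = (-12 + 2*(-2)²)*(-3 + 3) = (-12 + 2*4)*0 = (-12 + 8)*0 = -4*0 = 0)
H*(-21 + 115) = 0*(-21 + 115) = 0*94 = 0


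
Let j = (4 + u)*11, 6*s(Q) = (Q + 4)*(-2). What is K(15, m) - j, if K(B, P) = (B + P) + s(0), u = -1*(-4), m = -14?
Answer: -265/3 ≈ -88.333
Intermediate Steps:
s(Q) = -4/3 - Q/3 (s(Q) = ((Q + 4)*(-2))/6 = ((4 + Q)*(-2))/6 = (-8 - 2*Q)/6 = -4/3 - Q/3)
u = 4
j = 88 (j = (4 + 4)*11 = 8*11 = 88)
K(B, P) = -4/3 + B + P (K(B, P) = (B + P) + (-4/3 - ⅓*0) = (B + P) + (-4/3 + 0) = (B + P) - 4/3 = -4/3 + B + P)
K(15, m) - j = (-4/3 + 15 - 14) - 1*88 = -⅓ - 88 = -265/3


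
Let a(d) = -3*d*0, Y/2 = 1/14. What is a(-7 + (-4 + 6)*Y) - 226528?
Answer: -226528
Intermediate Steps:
Y = ⅐ (Y = 2/14 = 2*(1/14) = ⅐ ≈ 0.14286)
a(d) = 0
a(-7 + (-4 + 6)*Y) - 226528 = 0 - 226528 = -226528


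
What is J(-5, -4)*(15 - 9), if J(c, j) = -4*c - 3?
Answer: 102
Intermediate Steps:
J(c, j) = -3 - 4*c
J(-5, -4)*(15 - 9) = (-3 - 4*(-5))*(15 - 9) = (-3 + 20)*6 = 17*6 = 102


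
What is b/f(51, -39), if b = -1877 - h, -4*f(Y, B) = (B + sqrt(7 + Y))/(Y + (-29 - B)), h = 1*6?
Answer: -2559804/209 - 65636*sqrt(58)/209 ≈ -14640.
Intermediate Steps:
h = 6
f(Y, B) = -(B + sqrt(7 + Y))/(4*(-29 + Y - B)) (f(Y, B) = -(B + sqrt(7 + Y))/(4*(Y + (-29 - B))) = -(B + sqrt(7 + Y))/(4*(-29 + Y - B)))
b = -1883 (b = -1877 - 1*6 = -1877 - 6 = -1883)
b/f(51, -39) = -1883*4*(29 - 39 - 1*51)/(-39 + sqrt(7 + 51)) = -1883*4*(29 - 39 - 51)/(-39 + sqrt(58)) = -1883*(-244/(-39 + sqrt(58))) = -1883/(39/244 - sqrt(58)/244)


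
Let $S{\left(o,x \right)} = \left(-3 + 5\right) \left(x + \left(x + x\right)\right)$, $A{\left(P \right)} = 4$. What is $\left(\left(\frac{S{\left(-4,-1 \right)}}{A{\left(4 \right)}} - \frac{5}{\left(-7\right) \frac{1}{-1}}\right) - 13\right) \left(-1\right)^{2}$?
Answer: $- \frac{213}{14} \approx -15.214$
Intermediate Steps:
$S{\left(o,x \right)} = 6 x$ ($S{\left(o,x \right)} = 2 \left(x + 2 x\right) = 2 \cdot 3 x = 6 x$)
$\left(\left(\frac{S{\left(-4,-1 \right)}}{A{\left(4 \right)}} - \frac{5}{\left(-7\right) \frac{1}{-1}}\right) - 13\right) \left(-1\right)^{2} = \left(\left(\frac{6 \left(-1\right)}{4} - \frac{5}{\left(-7\right) \frac{1}{-1}}\right) - 13\right) \left(-1\right)^{2} = \left(\left(\left(-6\right) \frac{1}{4} - \frac{5}{\left(-7\right) \left(-1\right)}\right) - 13\right) 1 = \left(\left(- \frac{3}{2} - \frac{5}{7}\right) - 13\right) 1 = \left(- \frac{31}{14} - 13\right) 1 = \left(- \frac{213}{14}\right) 1 = - \frac{213}{14}$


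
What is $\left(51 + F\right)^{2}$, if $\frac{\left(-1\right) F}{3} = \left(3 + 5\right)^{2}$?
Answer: $19881$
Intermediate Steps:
$F = -192$ ($F = - 3 \left(3 + 5\right)^{2} = - 3 \cdot 8^{2} = \left(-3\right) 64 = -192$)
$\left(51 + F\right)^{2} = \left(51 - 192\right)^{2} = \left(-141\right)^{2} = 19881$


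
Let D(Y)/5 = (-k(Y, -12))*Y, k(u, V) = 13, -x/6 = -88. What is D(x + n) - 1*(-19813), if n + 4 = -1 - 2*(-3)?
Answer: -14572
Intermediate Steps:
x = 528 (x = -6*(-88) = 528)
n = 1 (n = -4 + (-1 - 2*(-3)) = -4 + (-1 + 6) = -4 + 5 = 1)
D(Y) = -65*Y (D(Y) = 5*((-1*13)*Y) = 5*(-13*Y) = -65*Y)
D(x + n) - 1*(-19813) = -65*(528 + 1) - 1*(-19813) = -65*529 + 19813 = -34385 + 19813 = -14572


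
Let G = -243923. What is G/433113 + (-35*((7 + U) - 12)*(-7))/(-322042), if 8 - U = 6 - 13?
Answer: -5686755544/9962898339 ≈ -0.57079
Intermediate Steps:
U = 15 (U = 8 - (6 - 13) = 8 - 1*(-7) = 8 + 7 = 15)
G/433113 + (-35*((7 + U) - 12)*(-7))/(-322042) = -243923/433113 + (-35*((7 + 15) - 12)*(-7))/(-322042) = -243923*1/433113 + (-35*(22 - 12)*(-7))*(-1/322042) = -243923/433113 + (-35*10*(-7))*(-1/322042) = -243923/433113 - 350*(-7)*(-1/322042) = -243923/433113 + 2450*(-1/322042) = -243923/433113 - 175/23003 = -5686755544/9962898339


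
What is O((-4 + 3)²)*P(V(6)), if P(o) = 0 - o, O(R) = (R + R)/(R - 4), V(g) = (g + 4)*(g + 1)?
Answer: 140/3 ≈ 46.667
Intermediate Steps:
V(g) = (1 + g)*(4 + g) (V(g) = (4 + g)*(1 + g) = (1 + g)*(4 + g))
O(R) = 2*R/(-4 + R) (O(R) = (2*R)/(-4 + R) = 2*R/(-4 + R))
P(o) = -o
O((-4 + 3)²)*P(V(6)) = (2*(-4 + 3)²/(-4 + (-4 + 3)²))*(-(4 + 6² + 5*6)) = (2*(-1)²/(-4 + (-1)²))*(-(4 + 36 + 30)) = (2*1/(-4 + 1))*(-1*70) = (2*1/(-3))*(-70) = (2*1*(-⅓))*(-70) = -⅔*(-70) = 140/3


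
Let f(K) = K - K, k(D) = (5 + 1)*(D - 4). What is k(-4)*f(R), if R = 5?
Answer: 0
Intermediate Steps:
k(D) = -24 + 6*D (k(D) = 6*(-4 + D) = -24 + 6*D)
f(K) = 0
k(-4)*f(R) = (-24 + 6*(-4))*0 = (-24 - 24)*0 = -48*0 = 0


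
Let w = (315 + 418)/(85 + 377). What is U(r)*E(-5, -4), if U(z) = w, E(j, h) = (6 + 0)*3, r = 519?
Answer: 2199/77 ≈ 28.558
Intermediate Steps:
E(j, h) = 18 (E(j, h) = 6*3 = 18)
w = 733/462 ≈ 1.5866
U(z) = 733/462
U(r)*E(-5, -4) = (733/462)*18 = 2199/77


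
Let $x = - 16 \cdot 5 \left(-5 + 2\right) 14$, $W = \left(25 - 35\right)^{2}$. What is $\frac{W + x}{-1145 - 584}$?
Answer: $- \frac{3460}{1729} \approx -2.0012$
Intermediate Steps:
$W = 100$ ($W = \left(-10\right)^{2} = 100$)
$x = 3360$ ($x = - 16 \cdot 5 \left(-3\right) 14 = \left(-16\right) \left(-15\right) 14 = 240 \cdot 14 = 3360$)
$\frac{W + x}{-1145 - 584} = \frac{100 + 3360}{-1145 - 584} = \frac{3460}{-1729} = 3460 \left(- \frac{1}{1729}\right) = - \frac{3460}{1729}$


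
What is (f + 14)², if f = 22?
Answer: 1296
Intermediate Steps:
(f + 14)² = (22 + 14)² = 36² = 1296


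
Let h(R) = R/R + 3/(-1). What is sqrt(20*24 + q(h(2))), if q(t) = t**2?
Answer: 22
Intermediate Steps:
h(R) = -2 (h(R) = 1 + 3*(-1) = 1 - 3 = -2)
sqrt(20*24 + q(h(2))) = sqrt(20*24 + (-2)**2) = sqrt(480 + 4) = sqrt(484) = 22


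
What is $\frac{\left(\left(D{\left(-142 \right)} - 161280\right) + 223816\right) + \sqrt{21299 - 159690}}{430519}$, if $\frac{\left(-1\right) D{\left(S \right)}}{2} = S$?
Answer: $\frac{62820}{430519} + \frac{i \sqrt{138391}}{430519} \approx 0.14592 + 0.0008641 i$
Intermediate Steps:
$D{\left(S \right)} = - 2 S$
$\frac{\left(\left(D{\left(-142 \right)} - 161280\right) + 223816\right) + \sqrt{21299 - 159690}}{430519} = \frac{\left(\left(\left(-2\right) \left(-142\right) - 161280\right) + 223816\right) + \sqrt{21299 - 159690}}{430519} = \left(\left(\left(284 - 161280\right) + 223816\right) + \sqrt{-138391}\right) \frac{1}{430519} = \left(\left(-160996 + 223816\right) + i \sqrt{138391}\right) \frac{1}{430519} = \left(62820 + i \sqrt{138391}\right) \frac{1}{430519} = \frac{62820}{430519} + \frac{i \sqrt{138391}}{430519}$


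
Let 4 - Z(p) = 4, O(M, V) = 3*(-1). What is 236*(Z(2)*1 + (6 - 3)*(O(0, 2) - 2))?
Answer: -3540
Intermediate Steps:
O(M, V) = -3
Z(p) = 0 (Z(p) = 4 - 1*4 = 4 - 4 = 0)
236*(Z(2)*1 + (6 - 3)*(O(0, 2) - 2)) = 236*(0*1 + (6 - 3)*(-3 - 2)) = 236*(0 + 3*(-5)) = 236*(0 - 15) = 236*(-15) = -3540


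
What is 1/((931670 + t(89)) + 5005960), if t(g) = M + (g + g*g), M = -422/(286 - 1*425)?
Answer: 139/826444382 ≈ 1.6819e-7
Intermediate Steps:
M = 422/139 (M = -422/(286 - 425) = -422/(-139) = -422*(-1/139) = 422/139 ≈ 3.0360)
t(g) = 422/139 + g + g² (t(g) = 422/139 + (g + g*g) = 422/139 + (g + g²) = 422/139 + g + g²)
1/((931670 + t(89)) + 5005960) = 1/((931670 + (422/139 + 89 + 89²)) + 5005960) = 1/((931670 + (422/139 + 89 + 7921)) + 5005960) = 1/((931670 + 1113812/139) + 5005960) = 1/(130615942/139 + 5005960) = 1/(826444382/139) = 139/826444382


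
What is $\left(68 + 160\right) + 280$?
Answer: $508$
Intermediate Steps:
$\left(68 + 160\right) + 280 = 228 + 280 = 508$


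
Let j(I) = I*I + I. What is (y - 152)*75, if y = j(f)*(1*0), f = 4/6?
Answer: -11400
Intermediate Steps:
f = 2/3 (f = 4*(1/6) = 2/3 ≈ 0.66667)
j(I) = I + I**2 (j(I) = I**2 + I = I + I**2)
y = 0 (y = (2*(1 + 2/3)/3)*(1*0) = ((2/3)*(5/3))*0 = (10/9)*0 = 0)
(y - 152)*75 = (0 - 152)*75 = -152*75 = -11400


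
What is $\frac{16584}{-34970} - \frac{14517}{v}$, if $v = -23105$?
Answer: $\frac{12448617}{80798185} \approx 0.15407$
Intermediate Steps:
$\frac{16584}{-34970} - \frac{14517}{v} = \frac{16584}{-34970} - \frac{14517}{-23105} = 16584 \left(- \frac{1}{34970}\right) - - \frac{14517}{23105} = - \frac{8292}{17485} + \frac{14517}{23105} = \frac{12448617}{80798185}$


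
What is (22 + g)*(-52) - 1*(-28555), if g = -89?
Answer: 32039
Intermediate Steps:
(22 + g)*(-52) - 1*(-28555) = (22 - 89)*(-52) - 1*(-28555) = -67*(-52) + 28555 = 3484 + 28555 = 32039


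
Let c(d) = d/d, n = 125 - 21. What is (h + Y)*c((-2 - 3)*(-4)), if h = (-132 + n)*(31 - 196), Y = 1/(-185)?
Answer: 854699/185 ≈ 4620.0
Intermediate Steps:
n = 104
Y = -1/185 ≈ -0.0054054
h = 4620 (h = (-132 + 104)*(31 - 196) = -28*(-165) = 4620)
c(d) = 1
(h + Y)*c((-2 - 3)*(-4)) = (4620 - 1/185)*1 = (854699/185)*1 = 854699/185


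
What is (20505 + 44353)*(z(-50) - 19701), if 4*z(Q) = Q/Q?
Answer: -2555502487/2 ≈ -1.2778e+9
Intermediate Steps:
z(Q) = ¼ (z(Q) = (Q/Q)/4 = (¼)*1 = ¼)
(20505 + 44353)*(z(-50) - 19701) = (20505 + 44353)*(¼ - 19701) = 64858*(-78803/4) = -2555502487/2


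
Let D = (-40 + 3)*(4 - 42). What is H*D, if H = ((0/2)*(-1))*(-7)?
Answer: 0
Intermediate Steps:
H = 0 (H = ((0*(½))*(-1))*(-7) = (0*(-1))*(-7) = 0*(-7) = 0)
D = 1406 (D = -37*(-38) = 1406)
H*D = 0*1406 = 0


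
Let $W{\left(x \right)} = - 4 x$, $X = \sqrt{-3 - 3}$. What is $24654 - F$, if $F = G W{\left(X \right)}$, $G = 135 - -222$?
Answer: $24654 + 1428 i \sqrt{6} \approx 24654.0 + 3497.9 i$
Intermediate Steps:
$X = i \sqrt{6}$ ($X = \sqrt{-6} = i \sqrt{6} \approx 2.4495 i$)
$G = 357$ ($G = 135 + 222 = 357$)
$F = - 1428 i \sqrt{6}$ ($F = 357 \left(- 4 i \sqrt{6}\right) = - 1428 i \sqrt{6} \approx - 3497.9 i$)
$24654 - F = 24654 - - 1428 i \sqrt{6} = 24654 + 1428 i \sqrt{6}$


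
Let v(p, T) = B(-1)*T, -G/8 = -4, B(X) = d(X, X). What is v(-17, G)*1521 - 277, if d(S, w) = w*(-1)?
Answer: 48395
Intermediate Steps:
d(S, w) = -w
B(X) = -X
G = 32 (G = -8*(-4) = 32)
v(p, T) = T (v(p, T) = (-1*(-1))*T = 1*T = T)
v(-17, G)*1521 - 277 = 32*1521 - 277 = 48672 - 277 = 48395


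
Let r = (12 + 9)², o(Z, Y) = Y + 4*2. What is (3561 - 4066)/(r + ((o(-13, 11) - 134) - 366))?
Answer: 101/8 ≈ 12.625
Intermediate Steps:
o(Z, Y) = 8 + Y (o(Z, Y) = Y + 8 = 8 + Y)
r = 441 (r = 21² = 441)
(3561 - 4066)/(r + ((o(-13, 11) - 134) - 366)) = (3561 - 4066)/(441 + (((8 + 11) - 134) - 366)) = -505/(441 + ((19 - 134) - 366)) = -505/(441 + (-115 - 366)) = -505/(441 - 481) = -505/(-40) = -505*(-1/40) = 101/8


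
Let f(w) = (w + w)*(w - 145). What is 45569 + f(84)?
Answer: 35321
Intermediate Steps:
f(w) = 2*w*(-145 + w) (f(w) = (2*w)*(-145 + w) = 2*w*(-145 + w))
45569 + f(84) = 45569 + 2*84*(-145 + 84) = 45569 + 2*84*(-61) = 45569 - 10248 = 35321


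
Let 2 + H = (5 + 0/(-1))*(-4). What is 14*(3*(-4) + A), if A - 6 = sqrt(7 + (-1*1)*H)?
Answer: -84 + 14*sqrt(29) ≈ -8.6077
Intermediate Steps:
H = -22 (H = -2 + (5 + 0/(-1))*(-4) = -2 + (5 + 0*(-1))*(-4) = -2 + (5 + 0)*(-4) = -2 + 5*(-4) = -2 - 20 = -22)
A = 6 + sqrt(29) (A = 6 + sqrt(7 - 1*1*(-22)) = 6 + sqrt(7 - 1*(-22)) = 6 + sqrt(7 + 22) = 6 + sqrt(29) ≈ 11.385)
14*(3*(-4) + A) = 14*(3*(-4) + (6 + sqrt(29))) = 14*(-12 + (6 + sqrt(29))) = 14*(-6 + sqrt(29)) = -84 + 14*sqrt(29)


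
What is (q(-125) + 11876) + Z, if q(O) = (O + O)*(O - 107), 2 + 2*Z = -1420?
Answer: 69165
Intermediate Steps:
Z = -711 (Z = -1 + (½)*(-1420) = -1 - 710 = -711)
q(O) = 2*O*(-107 + O) (q(O) = (2*O)*(-107 + O) = 2*O*(-107 + O))
(q(-125) + 11876) + Z = (2*(-125)*(-107 - 125) + 11876) - 711 = (2*(-125)*(-232) + 11876) - 711 = (58000 + 11876) - 711 = 69876 - 711 = 69165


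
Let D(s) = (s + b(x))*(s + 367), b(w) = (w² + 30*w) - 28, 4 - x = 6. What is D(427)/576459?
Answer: 272342/576459 ≈ 0.47244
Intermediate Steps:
x = -2 (x = 4 - 1*6 = 4 - 6 = -2)
b(w) = -28 + w² + 30*w
D(s) = (-84 + s)*(367 + s) (D(s) = (s + (-28 + (-2)² + 30*(-2)))*(s + 367) = (s + (-28 + 4 - 60))*(367 + s) = (s - 84)*(367 + s) = (-84 + s)*(367 + s))
D(427)/576459 = (-30828 + 427² + 283*427)/576459 = (-30828 + 182329 + 120841)*(1/576459) = 272342*(1/576459) = 272342/576459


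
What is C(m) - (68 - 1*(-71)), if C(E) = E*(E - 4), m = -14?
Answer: 113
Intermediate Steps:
C(E) = E*(-4 + E)
C(m) - (68 - 1*(-71)) = -14*(-4 - 14) - (68 - 1*(-71)) = -14*(-18) - (68 + 71) = 252 - 1*139 = 252 - 139 = 113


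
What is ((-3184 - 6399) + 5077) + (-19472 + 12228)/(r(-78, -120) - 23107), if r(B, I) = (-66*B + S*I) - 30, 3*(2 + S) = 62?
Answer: -91144630/20229 ≈ -4505.6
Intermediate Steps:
S = 56/3 (S = -2 + (1/3)*62 = -2 + 62/3 = 56/3 ≈ 18.667)
r(B, I) = -30 - 66*B + 56*I/3 (r(B, I) = (-66*B + 56*I/3) - 30 = -30 - 66*B + 56*I/3)
((-3184 - 6399) + 5077) + (-19472 + 12228)/(r(-78, -120) - 23107) = ((-3184 - 6399) + 5077) + (-19472 + 12228)/((-30 - 66*(-78) + (56/3)*(-120)) - 23107) = (-9583 + 5077) - 7244/((-30 + 5148 - 2240) - 23107) = -4506 - 7244/(2878 - 23107) = -4506 - 7244/(-20229) = -4506 - 7244*(-1/20229) = -4506 + 7244/20229 = -91144630/20229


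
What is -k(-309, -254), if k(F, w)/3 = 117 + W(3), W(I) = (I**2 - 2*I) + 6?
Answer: -378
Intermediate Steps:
W(I) = 6 + I**2 - 2*I
k(F, w) = 378 (k(F, w) = 3*(117 + (6 + 3**2 - 2*3)) = 3*(117 + (6 + 9 - 6)) = 3*(117 + 9) = 3*126 = 378)
-k(-309, -254) = -1*378 = -378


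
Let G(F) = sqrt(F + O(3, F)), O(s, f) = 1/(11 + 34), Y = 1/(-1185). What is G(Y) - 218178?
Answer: -218178 + 2*sqrt(7505)/1185 ≈ -2.1818e+5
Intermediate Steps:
Y = -1/1185 ≈ -0.00084388
O(s, f) = 1/45
G(F) = sqrt(1/45 + F) (G(F) = sqrt(F + 1/45) = sqrt(1/45 + F))
G(Y) - 218178 = sqrt(5 + 225*(-1/1185))/15 - 218178 = sqrt(5 - 15/79)/15 - 218178 = sqrt(380/79)/15 - 218178 = (2*sqrt(7505)/79)/15 - 218178 = 2*sqrt(7505)/1185 - 218178 = -218178 + 2*sqrt(7505)/1185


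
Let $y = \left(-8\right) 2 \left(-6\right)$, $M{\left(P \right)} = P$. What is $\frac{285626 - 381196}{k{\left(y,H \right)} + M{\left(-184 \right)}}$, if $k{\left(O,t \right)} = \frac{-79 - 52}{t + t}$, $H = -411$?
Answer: $\frac{78558540}{151117} \approx 519.85$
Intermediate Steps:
$y = 96$ ($y = \left(-16\right) \left(-6\right) = 96$)
$k{\left(O,t \right)} = - \frac{131}{2 t}$
$\frac{285626 - 381196}{k{\left(y,H \right)} + M{\left(-184 \right)}} = \frac{285626 - 381196}{- \frac{131}{2 \left(-411\right)} - 184} = - \frac{95570}{\left(- \frac{131}{2}\right) \left(- \frac{1}{411}\right) - 184} = - \frac{95570}{\frac{131}{822} - 184} = - \frac{95570}{- \frac{151117}{822}} = \left(-95570\right) \left(- \frac{822}{151117}\right) = \frac{78558540}{151117}$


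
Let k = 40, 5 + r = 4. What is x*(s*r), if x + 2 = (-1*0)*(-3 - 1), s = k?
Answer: 80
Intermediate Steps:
r = -1 (r = -5 + 4 = -1)
s = 40
x = -2 (x = -2 + (-1*0)*(-3 - 1) = -2 + 0*(-4) = -2 + 0 = -2)
x*(s*r) = -80*(-1) = -2*(-40) = 80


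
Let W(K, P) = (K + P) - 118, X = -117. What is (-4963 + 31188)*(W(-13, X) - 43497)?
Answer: -1147212625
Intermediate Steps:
W(K, P) = -118 + K + P
(-4963 + 31188)*(W(-13, X) - 43497) = (-4963 + 31188)*((-118 - 13 - 117) - 43497) = 26225*(-248 - 43497) = 26225*(-43745) = -1147212625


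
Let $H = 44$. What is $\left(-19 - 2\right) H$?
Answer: $-924$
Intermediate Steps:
$\left(-19 - 2\right) H = \left(-19 - 2\right) 44 = \left(-21\right) 44 = -924$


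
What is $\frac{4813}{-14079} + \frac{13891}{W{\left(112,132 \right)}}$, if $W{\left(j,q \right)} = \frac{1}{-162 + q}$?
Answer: $- \frac{5867146483}{14079} \approx -4.1673 \cdot 10^{5}$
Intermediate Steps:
$\frac{4813}{-14079} + \frac{13891}{W{\left(112,132 \right)}} = \frac{4813}{-14079} + \frac{13891}{\frac{1}{-162 + 132}} = 4813 \left(- \frac{1}{14079}\right) + \frac{13891}{\frac{1}{-30}} = - \frac{4813}{14079} + \frac{13891}{- \frac{1}{30}} = - \frac{4813}{14079} + 13891 \left(-30\right) = - \frac{4813}{14079} - 416730 = - \frac{5867146483}{14079}$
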